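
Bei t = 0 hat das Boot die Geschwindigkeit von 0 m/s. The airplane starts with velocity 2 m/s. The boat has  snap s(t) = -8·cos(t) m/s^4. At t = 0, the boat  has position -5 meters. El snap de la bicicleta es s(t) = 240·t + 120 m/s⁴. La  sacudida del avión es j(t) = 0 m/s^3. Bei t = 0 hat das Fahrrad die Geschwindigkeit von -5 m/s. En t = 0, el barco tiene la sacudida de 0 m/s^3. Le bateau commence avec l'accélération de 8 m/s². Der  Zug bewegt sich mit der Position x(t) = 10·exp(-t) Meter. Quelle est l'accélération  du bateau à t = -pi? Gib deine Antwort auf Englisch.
Starting from snap s(t) = -8·cos(t), we take 2 integrals. The integral of snap, with j(0) = 0, gives jerk: j(t) = -8·sin(t). The antiderivative of jerk, with a(0) = 8, gives acceleration: a(t) = 8·cos(t). We have acceleration a(t) = 8·cos(t). Substituting t = -pi: a(-pi) = -8.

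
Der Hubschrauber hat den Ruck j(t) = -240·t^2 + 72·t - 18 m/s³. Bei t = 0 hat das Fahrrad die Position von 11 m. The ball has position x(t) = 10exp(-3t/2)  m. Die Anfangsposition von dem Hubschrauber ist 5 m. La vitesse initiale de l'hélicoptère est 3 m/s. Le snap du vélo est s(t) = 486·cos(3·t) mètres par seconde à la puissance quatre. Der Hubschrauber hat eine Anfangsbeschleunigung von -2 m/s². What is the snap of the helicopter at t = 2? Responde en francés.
Pour résoudre ceci, nous devons prendre 1 dérivée de notre équation du jerk j(t) = -240·t^2 + 72·t - 18. La dérivée du jerk donne le snap: s(t) = 72 - 480·t. De l'équation du snap s(t) = 72 - 480·t, nous substituons t = 2 pour obtenir s = -888.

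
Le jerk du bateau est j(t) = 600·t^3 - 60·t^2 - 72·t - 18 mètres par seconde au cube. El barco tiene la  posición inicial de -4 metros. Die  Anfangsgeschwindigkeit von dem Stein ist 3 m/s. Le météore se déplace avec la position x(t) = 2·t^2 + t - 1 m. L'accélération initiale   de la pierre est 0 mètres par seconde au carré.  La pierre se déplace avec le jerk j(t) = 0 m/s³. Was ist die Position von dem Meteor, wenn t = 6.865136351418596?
Wir haben die Position x(t) = 2·t^2 + t - 1. Durch Einsetzen von t = 6.865136351418596: x(6.865136351418596) = 100.125330598557.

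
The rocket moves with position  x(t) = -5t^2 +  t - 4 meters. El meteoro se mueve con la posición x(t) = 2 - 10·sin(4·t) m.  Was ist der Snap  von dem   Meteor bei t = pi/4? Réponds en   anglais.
We must differentiate our position equation x(t) = 2 - 10·sin(4·t) 4 times. Differentiating position, we get velocity: v(t) = -40·cos(4·t). Differentiating velocity, we get acceleration: a(t) = 160·sin(4·t). Taking d/dt of a(t), we find j(t) = 640·cos(4·t). The derivative of jerk gives snap: s(t) = -2560·sin(4·t). We have snap s(t) = -2560·sin(4·t). Substituting t = pi/4: s(pi/4) = 0.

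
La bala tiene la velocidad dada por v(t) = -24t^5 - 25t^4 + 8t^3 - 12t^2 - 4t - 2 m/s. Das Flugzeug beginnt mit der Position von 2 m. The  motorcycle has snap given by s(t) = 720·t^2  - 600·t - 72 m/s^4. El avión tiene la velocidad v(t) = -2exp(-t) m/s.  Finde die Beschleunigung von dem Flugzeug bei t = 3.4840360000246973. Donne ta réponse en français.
En partant de la vitesse v(t) = -2·exp(-t), nous prenons 1 dérivée. En dérivant la vitesse, nous obtenons l'accélération: a(t) = 2·exp(-t). De l'équation de l'accélération a(t) = 2·exp(-t), nous substituons t = 3.4840360000246973 pour obtenir a = 0.0613666457987181.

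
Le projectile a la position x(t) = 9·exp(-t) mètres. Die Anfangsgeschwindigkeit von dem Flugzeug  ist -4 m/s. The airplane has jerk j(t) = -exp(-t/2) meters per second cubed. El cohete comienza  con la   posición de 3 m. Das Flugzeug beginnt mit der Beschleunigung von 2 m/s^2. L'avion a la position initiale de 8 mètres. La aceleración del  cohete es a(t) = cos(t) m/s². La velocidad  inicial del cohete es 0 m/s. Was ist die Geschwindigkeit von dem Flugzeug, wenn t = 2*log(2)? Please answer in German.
Ausgehend von dem Ruck j(t) = -exp(-t/2), nehmen wir 2 Stammfunktionen. Durch Integration von dem Ruck und Verwendung der Anfangsbedingung a(0) = 2, erhalten wir a(t) = 2·exp(-t/2). Die Stammfunktion von der Beschleunigung, mit v(0) = -4, ergibt die Geschwindigkeit: v(t) = -4·exp(-t/2). Aus der Gleichung für die Geschwindigkeit v(t) = -4·exp(-t/2), setzen wir t = 2*log(2) ein und erhalten v = -2.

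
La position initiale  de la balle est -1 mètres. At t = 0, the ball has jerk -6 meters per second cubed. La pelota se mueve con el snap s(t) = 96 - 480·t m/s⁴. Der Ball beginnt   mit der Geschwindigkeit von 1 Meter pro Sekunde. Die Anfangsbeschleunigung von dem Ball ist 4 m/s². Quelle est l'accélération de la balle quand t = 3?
En partant du snap s(t) = 96 - 480·t, nous prenons 2 intégrales. En prenant ∫s(t)dt et en appliquant j(0) = -6, nous trouvons j(t) = -240·t^2 + 96·t - 6. L'intégrale du jerk, avec a(0) = 4, donne l'accélération: a(t) = -80·t^3 + 48·t^2 - 6·t + 4. Nous avons l'accélération a(t) = -80·t^3 + 48·t^2 - 6·t + 4. En substituant t = 3: a(3) = -1742.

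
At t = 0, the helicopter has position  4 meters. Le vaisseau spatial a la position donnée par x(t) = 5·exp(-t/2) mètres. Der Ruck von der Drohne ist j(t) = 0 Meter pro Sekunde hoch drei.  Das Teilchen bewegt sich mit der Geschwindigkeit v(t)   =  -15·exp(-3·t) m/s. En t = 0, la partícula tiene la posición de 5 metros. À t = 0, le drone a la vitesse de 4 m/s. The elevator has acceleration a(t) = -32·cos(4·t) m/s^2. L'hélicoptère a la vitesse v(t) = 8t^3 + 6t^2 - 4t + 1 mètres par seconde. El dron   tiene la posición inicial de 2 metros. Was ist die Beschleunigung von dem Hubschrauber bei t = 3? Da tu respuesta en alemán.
Um dies zu lösen, müssen wir 1 Ableitung unserer Gleichung für die Geschwindigkeit v(t) = 8·t^3 + 6·t^2 - 4·t + 1 nehmen. Durch Ableiten von der Geschwindigkeit erhalten wir die Beschleunigung: a(t) = 24·t^2 + 12·t - 4. Wir haben die Beschleunigung a(t) = 24·t^2 + 12·t - 4. Durch Einsetzen von t = 3: a(3) = 248.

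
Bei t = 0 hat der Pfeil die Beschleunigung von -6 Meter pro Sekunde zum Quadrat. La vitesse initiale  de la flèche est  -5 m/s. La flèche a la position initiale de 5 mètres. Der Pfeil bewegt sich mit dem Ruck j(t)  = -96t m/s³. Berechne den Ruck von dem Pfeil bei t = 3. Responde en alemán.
Wir haben den Ruck j(t) = -96·t. Durch Einsetzen von t = 3: j(3) = -288.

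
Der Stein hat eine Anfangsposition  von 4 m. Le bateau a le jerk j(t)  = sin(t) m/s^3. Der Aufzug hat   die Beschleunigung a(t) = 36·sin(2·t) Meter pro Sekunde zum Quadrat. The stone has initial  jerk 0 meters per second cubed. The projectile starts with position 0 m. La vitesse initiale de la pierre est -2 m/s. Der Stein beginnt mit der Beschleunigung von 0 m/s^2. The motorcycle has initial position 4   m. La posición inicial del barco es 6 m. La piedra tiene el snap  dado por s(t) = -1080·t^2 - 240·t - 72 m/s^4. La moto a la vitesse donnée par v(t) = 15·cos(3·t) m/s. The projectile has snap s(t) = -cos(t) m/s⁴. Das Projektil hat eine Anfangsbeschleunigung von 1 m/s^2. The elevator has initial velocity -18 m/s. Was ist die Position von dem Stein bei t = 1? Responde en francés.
Nous devons intégrer notre équation du snap s(t) = -1080·t^2 - 240·t - 72 4 fois. La primitive du snap est le jerk. En utilisant j(0) = 0, nous obtenons j(t) = 24·t·(-15·t^2 - 5·t - 3). L'intégrale du jerk, avec a(0) = 0, donne l'accélération: a(t) = t^2·(-90·t^2 - 40·t - 36). La primitive de l'accélération, avec v(0) = -2, donne la vitesse: v(t) = -18·t^5 - 10·t^4 - 12·t^3 - 2. La primitive de la vitesse est la position. En utilisant x(0) = 4, nous obtenons x(t) = -3·t^6 - 2·t^5 - 3·t^4 - 2·t + 4. Nous avons la position x(t) = -3·t^6 - 2·t^5 - 3·t^4 - 2·t + 4. En substituant t = 1: x(1) = -6.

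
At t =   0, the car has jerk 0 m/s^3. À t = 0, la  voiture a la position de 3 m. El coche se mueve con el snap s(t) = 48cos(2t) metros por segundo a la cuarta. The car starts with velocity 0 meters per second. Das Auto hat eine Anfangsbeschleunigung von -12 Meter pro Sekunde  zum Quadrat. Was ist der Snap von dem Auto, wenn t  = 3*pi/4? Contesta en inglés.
From the given snap equation s(t) = 48·cos(2·t), we substitute t = 3*pi/4 to get s = 0.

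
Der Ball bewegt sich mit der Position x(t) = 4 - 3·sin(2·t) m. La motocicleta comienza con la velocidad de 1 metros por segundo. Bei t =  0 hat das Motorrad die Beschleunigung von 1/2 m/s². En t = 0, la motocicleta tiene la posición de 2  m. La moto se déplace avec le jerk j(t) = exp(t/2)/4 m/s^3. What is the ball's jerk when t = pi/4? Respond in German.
Wir müssen unsere Gleichung für die Position x(t) = 4 - 3·sin(2·t) 3-mal ableiten. Mit d/dt von x(t) finden wir v(t) = -6·cos(2·t). Durch Ableiten von der Geschwindigkeit erhalten wir die Beschleunigung: a(t) = 12·sin(2·t). Die Ableitung von der Beschleunigung ergibt den Ruck: j(t) = 24·cos(2·t). Aus der Gleichung für den Ruck j(t) = 24·cos(2·t), setzen wir t = pi/4 ein und erhalten j = 0.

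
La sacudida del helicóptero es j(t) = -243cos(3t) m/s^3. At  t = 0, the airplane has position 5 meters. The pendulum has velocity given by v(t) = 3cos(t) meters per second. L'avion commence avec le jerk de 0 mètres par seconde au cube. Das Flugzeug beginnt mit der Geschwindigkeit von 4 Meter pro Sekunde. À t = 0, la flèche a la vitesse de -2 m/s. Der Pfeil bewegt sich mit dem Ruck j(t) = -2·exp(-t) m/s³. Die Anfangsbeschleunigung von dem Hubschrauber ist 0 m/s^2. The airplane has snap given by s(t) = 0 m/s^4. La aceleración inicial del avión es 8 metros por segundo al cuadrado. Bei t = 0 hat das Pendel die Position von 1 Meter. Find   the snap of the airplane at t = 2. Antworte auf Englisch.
Using s(t) = 0 and substituting t = 2, we find s = 0.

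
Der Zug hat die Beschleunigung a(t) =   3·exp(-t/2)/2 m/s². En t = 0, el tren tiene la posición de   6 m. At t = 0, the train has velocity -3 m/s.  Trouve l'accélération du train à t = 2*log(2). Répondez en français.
Nous avons l'accélération a(t) = 3·exp(-t/2)/2. En substituant t = 2*log(2): a(2*log(2)) = 3/4.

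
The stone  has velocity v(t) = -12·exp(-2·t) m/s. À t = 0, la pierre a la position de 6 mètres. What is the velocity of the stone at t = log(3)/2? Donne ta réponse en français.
Nous avons la vitesse v(t) = -12·exp(-2·t). En substituant t = log(3)/2: v(log(3)/2) = -4.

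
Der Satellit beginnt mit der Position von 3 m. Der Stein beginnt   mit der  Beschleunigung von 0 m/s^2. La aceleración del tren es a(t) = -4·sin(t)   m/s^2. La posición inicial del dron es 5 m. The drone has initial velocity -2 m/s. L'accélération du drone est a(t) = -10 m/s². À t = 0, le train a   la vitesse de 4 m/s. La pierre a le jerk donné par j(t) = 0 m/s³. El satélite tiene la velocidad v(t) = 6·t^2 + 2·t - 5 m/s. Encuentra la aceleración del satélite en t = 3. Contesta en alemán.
Ausgehend von der Geschwindigkeit v(t) = 6·t^2 + 2·t - 5, nehmen wir 1 Ableitung. Durch Ableiten von der Geschwindigkeit erhalten wir die Beschleunigung: a(t) = 12·t + 2. Mit a(t) = 12·t + 2 und Einsetzen von t = 3, finden wir a = 38.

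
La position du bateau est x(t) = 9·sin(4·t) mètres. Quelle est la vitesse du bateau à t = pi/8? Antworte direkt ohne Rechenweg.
v(pi/8) = 0.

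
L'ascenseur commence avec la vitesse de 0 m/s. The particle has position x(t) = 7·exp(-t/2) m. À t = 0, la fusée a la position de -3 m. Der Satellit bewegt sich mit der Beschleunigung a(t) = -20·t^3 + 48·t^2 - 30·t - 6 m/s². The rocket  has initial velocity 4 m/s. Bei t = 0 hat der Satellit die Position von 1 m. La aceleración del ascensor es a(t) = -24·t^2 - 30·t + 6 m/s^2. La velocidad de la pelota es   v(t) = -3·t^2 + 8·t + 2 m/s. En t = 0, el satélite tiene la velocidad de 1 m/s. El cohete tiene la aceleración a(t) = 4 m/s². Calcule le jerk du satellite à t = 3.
En partant de l'accélération a(t) = -20·t^3 + 48·t^2 - 30·t - 6, nous prenons 1 dérivée. La dérivée de l'accélération donne le jerk: j(t) = -60·t^2 + 96·t - 30. En utilisant j(t) = -60·t^2 + 96·t - 30 et en substituant t = 3, nous trouvons j = -282.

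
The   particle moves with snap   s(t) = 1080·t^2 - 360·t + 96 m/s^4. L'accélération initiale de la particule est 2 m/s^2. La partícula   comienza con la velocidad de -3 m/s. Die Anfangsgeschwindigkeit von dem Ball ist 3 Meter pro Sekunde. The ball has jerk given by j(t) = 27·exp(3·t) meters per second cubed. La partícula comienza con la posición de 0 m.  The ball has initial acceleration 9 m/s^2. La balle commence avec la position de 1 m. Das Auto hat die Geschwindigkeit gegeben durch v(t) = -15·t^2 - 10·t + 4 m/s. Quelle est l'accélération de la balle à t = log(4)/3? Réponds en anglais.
We need to integrate our jerk equation j(t) = 27·exp(3·t) 1 time. The antiderivative of jerk, with a(0) = 9, gives acceleration: a(t) = 9·exp(3·t). We have acceleration a(t) = 9·exp(3·t). Substituting t = log(4)/3: a(log(4)/3) = 36.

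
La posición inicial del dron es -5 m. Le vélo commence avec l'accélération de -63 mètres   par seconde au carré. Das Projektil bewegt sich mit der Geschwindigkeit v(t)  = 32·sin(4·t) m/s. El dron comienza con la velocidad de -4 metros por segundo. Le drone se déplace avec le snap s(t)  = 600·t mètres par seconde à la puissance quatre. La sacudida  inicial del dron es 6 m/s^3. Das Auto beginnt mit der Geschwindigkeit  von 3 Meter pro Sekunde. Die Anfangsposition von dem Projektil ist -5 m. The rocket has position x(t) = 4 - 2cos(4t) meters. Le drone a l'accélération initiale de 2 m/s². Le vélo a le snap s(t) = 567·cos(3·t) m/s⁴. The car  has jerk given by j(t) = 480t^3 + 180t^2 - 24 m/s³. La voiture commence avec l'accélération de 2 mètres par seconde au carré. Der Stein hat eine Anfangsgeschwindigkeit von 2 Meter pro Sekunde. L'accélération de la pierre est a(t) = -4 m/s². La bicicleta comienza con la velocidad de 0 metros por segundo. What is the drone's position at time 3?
To find the answer, we compute 4 antiderivatives of s(t) = 600·t. Taking ∫s(t)dt and applying j(0) = 6, we find j(t) = 300·t^2 + 6. Integrating jerk and using the initial condition a(0) = 2, we get a(t) = 100·t^3 + 6·t + 2. Finding the antiderivative of a(t) and using v(0) = -4: v(t) = 25·t^4 + 3·t^2 + 2·t - 4. Taking ∫v(t)dt and applying x(0) = -5, we find x(t) = 5·t^5 + t^3 + t^2 - 4·t - 5. From the given position equation x(t) = 5·t^5 + t^3 + t^2 - 4·t - 5, we substitute t = 3 to get x = 1234.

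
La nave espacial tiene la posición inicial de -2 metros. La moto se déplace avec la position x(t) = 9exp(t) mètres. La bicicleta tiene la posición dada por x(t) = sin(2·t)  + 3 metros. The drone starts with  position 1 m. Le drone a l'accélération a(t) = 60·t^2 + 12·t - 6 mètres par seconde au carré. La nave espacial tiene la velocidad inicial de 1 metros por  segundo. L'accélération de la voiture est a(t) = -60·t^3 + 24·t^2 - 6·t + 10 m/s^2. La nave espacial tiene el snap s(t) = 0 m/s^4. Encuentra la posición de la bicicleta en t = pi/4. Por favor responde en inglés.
Using x(t) = sin(2·t) + 3 and substituting t = pi/4, we find x = 4.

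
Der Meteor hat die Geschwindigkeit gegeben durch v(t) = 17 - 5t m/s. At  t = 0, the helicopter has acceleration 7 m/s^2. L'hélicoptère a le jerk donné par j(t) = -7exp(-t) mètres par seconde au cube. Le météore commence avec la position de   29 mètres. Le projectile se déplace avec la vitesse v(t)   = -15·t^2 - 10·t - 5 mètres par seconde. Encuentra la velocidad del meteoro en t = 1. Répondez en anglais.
From the given velocity equation v(t) = 17 - 5·t, we substitute t = 1 to get v = 12.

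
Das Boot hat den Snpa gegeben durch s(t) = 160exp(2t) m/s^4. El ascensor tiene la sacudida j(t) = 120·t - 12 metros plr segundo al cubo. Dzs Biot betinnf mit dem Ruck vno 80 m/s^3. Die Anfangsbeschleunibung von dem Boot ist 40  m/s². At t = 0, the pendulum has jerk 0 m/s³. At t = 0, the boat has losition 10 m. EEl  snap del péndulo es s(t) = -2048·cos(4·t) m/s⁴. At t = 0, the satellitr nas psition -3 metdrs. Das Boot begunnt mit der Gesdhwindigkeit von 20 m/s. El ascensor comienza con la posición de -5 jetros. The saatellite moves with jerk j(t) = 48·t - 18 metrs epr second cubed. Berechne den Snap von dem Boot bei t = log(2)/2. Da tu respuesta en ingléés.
Using s(t) = 160·exp(2·t) and substituting t = log(2)/2, we find s = 320.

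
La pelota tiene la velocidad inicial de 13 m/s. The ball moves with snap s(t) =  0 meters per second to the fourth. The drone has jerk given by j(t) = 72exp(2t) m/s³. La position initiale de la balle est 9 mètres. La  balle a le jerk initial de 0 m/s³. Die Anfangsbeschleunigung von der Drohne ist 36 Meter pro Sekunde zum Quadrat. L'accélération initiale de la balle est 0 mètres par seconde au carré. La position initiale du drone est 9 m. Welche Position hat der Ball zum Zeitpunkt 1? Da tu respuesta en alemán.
Wir müssen unsere Gleichung für den Snap s(t) = 0 4-mal integrieren. Mit ∫s(t)dt und Anwendung von j(0) = 0, finden wir j(t) = 0. Die Stammfunktion von dem Ruck ist die Beschleunigung. Mit a(0) = 0 erhalten wir a(t) = 0. Das Integral von der Beschleunigung ist die Geschwindigkeit. Mit v(0) = 13 erhalten wir v(t) = 13. Die Stammfunktion von der Geschwindigkeit, mit x(0) = 9, ergibt die Position: x(t) = 13·t + 9. Mit x(t) = 13·t + 9 und Einsetzen von t = 1, finden wir x = 22.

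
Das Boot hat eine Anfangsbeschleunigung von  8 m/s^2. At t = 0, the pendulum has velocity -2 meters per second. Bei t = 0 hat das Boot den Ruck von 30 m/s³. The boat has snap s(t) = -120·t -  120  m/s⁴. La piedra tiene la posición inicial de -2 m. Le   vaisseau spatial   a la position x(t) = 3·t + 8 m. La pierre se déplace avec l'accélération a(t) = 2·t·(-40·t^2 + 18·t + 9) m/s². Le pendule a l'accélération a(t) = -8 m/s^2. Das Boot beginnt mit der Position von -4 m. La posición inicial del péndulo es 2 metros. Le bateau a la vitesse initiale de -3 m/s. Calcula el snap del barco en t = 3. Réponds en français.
En utilisant s(t) = -120·t - 120 et en substituant t = 3, nous trouvons s = -480.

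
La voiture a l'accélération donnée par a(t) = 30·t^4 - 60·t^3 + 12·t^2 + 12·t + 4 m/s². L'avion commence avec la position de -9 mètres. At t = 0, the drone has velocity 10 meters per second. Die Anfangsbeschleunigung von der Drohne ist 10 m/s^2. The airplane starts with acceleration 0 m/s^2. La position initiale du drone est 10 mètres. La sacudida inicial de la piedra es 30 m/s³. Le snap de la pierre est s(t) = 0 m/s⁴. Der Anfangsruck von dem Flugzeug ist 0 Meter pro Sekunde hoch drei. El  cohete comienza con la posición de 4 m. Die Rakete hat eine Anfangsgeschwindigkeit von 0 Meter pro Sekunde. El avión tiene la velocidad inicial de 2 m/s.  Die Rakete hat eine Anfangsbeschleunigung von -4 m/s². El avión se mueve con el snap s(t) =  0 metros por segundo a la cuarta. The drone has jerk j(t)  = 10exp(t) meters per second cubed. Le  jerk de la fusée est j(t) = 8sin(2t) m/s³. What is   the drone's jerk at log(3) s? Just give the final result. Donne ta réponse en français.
j(log(3)) = 30.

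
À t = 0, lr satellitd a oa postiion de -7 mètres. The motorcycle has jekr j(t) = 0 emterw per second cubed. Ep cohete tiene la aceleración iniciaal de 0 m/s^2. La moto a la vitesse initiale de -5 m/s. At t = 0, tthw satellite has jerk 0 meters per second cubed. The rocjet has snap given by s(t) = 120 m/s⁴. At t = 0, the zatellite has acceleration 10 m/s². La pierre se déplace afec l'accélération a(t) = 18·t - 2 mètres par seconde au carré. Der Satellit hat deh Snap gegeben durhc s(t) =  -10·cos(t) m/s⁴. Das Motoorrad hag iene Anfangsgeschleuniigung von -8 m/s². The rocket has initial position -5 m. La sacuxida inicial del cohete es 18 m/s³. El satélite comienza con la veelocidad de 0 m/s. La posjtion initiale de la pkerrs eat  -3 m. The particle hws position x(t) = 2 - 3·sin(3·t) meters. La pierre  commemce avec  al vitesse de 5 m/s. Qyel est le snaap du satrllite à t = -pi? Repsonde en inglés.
From the given snap equation s(t) = -10·cos(t), we substitute t = -pi to get s = 10.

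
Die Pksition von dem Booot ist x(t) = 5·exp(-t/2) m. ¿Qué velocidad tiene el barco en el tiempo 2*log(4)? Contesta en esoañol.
Para resolver esto, necesitamos tomar 1 derivada de nuestra ecuación de la posición x(t) = 5·exp(-t/2). Derivando la posición, obtenemos la velocidad: v(t) = -5·exp(-t/2)/2. Tenemos la velocidad v(t) = -5·exp(-t/2)/2. Sustituyendo t = 2*log(4): v(2*log(4)) = -5/8.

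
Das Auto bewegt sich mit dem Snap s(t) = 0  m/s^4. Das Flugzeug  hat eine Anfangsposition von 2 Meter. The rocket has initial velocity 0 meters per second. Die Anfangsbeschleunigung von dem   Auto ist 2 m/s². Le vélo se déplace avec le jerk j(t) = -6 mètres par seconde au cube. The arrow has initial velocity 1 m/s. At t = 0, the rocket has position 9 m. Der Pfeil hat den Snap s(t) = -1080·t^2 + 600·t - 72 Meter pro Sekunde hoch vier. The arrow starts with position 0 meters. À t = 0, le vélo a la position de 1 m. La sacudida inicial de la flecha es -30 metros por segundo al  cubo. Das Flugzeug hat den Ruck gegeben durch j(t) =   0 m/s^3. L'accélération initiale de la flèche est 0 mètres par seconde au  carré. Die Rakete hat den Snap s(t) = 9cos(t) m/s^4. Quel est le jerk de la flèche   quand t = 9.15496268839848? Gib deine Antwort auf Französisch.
En partant du snap s(t) = -1080·t^2 + 600·t - 72, nous prenons 1 intégrale. La primitive du snap est le jerk. En utilisant j(0) = -30, nous obtenons j(t) = -360·t^3 + 300·t^2 - 72·t - 30. De l'équation du jerk j(t) = -360·t^3 + 300·t^2 - 72·t - 30, nous substituons t = 9.15496268839848 pour obtenir j = -251776.040960196.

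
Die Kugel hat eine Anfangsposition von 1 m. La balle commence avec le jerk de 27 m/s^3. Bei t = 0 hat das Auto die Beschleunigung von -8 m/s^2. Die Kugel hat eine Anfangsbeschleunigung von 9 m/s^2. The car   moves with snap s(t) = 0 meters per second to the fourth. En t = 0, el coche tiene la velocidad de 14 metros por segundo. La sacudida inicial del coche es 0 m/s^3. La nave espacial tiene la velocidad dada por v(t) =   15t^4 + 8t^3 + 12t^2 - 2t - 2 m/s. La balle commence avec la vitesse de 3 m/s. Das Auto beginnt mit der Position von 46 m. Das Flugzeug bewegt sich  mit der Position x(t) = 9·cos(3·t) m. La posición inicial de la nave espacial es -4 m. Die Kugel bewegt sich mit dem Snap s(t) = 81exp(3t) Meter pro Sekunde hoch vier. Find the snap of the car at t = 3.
Using s(t) = 0 and substituting t = 3, we find s = 0.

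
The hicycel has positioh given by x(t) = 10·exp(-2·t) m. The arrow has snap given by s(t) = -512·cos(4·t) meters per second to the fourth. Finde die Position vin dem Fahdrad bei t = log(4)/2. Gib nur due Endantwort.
x(log(4)/2) = 5/2.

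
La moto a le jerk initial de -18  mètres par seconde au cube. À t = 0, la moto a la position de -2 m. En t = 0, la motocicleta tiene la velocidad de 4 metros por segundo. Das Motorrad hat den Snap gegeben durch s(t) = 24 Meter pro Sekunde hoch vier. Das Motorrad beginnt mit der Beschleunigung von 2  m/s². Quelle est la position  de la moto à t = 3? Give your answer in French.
Nous devons intégrer notre équation du snap s(t) = 24 4 fois. En intégrant le snap et en utilisant la condition initiale j(0) = -18, nous obtenons j(t) = 24·t - 18. L'intégrale du jerk est l'accélération. En utilisant a(0) = 2, nous obtenons a(t) = 12·t^2 - 18·t + 2. L'intégrale de l'accélération, avec v(0) = 4, donne la vitesse: v(t) = 4·t^3 - 9·t^2 + 2·t + 4. En intégrant la vitesse et en utilisant la condition initiale x(0) = -2, nous obtenons x(t) = t^4 - 3·t^3 + t^2 + 4·t - 2. Nous avons la position x(t) = t^4 - 3·t^3 + t^2 + 4·t - 2. En substituant t = 3: x(3) = 19.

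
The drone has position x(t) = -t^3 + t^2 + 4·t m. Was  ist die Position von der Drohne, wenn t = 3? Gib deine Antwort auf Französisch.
Nous avons la position x(t) = -t^3 + t^2 + 4·t. En substituant t = 3: x(3) = -6.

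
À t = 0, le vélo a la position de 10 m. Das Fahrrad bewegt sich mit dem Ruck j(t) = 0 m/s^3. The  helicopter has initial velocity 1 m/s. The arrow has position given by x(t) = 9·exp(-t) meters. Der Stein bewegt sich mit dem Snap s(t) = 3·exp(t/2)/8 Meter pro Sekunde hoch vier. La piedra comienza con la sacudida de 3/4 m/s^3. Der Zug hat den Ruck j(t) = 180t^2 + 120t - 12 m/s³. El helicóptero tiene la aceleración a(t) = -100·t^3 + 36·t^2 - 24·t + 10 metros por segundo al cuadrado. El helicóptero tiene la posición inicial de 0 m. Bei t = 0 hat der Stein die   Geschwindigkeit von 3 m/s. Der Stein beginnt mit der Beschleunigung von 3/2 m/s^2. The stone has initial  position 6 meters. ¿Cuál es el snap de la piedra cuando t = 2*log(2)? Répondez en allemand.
Mit s(t) = 3·exp(t/2)/8 und Einsetzen von t = 2*log(2), finden wir s = 3/4.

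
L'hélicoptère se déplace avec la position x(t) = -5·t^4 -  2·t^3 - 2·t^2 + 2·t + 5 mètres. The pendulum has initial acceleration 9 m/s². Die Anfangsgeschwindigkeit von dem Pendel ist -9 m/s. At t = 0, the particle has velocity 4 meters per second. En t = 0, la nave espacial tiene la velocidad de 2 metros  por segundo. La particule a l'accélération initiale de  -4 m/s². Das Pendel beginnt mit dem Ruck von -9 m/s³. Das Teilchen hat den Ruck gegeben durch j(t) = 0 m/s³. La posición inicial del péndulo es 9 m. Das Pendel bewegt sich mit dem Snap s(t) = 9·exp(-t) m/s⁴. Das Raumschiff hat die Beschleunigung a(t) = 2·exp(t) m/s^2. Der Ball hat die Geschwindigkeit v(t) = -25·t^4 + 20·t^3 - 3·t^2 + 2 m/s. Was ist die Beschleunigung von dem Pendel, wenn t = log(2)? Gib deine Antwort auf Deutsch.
Um dies zu lösen, müssen wir 2 Stammfunktionen unserer Gleichung für den Snap s(t) = 9·exp(-t) finden. Die Stammfunktion von dem Snap, mit j(0) = -9, ergibt den Ruck: j(t) = -9·exp(-t). Durch Integration von dem Ruck und Verwendung der Anfangsbedingung a(0) = 9, erhalten wir a(t) = 9·exp(-t). Mit a(t) = 9·exp(-t) und Einsetzen von t = log(2), finden wir a = 9/2.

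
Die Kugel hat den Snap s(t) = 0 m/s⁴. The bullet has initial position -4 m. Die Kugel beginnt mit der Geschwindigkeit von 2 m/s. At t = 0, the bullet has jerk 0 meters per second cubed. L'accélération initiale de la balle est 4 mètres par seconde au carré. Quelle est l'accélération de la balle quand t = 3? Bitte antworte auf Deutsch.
Wir müssen die Stammfunktion unserer Gleichung für den Snap s(t) = 0 2-mal finden. Die Stammfunktion von dem Snap, mit j(0) = 0, ergibt den Ruck: j(t) = 0. Das Integral von dem Ruck ist die Beschleunigung. Mit a(0) = 4 erhalten wir a(t) = 4. Mit a(t) = 4 und Einsetzen von t = 3, finden wir a = 4.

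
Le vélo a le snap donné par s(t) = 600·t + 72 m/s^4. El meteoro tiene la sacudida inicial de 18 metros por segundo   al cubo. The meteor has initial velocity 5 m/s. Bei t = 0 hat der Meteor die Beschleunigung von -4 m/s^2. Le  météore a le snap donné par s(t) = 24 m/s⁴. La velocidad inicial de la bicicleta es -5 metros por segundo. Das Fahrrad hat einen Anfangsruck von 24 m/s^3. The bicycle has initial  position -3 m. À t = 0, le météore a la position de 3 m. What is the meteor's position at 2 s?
Starting from snap s(t) = 24, we take 4 antiderivatives. Finding the antiderivative of s(t) and using j(0) = 18: j(t) = 24·t + 18. The antiderivative of jerk, with a(0) = -4, gives acceleration: a(t) = 12·t^2 + 18·t - 4. Integrating acceleration and using the initial condition v(0) = 5, we get v(t) = 4·t^3 + 9·t^2 - 4·t + 5. Taking ∫v(t)dt and applying x(0) = 3, we find x(t) = t^4 + 3·t^3 - 2·t^2 + 5·t + 3. From the given position equation x(t) = t^4 + 3·t^3 - 2·t^2 + 5·t + 3, we substitute t = 2 to get x = 45.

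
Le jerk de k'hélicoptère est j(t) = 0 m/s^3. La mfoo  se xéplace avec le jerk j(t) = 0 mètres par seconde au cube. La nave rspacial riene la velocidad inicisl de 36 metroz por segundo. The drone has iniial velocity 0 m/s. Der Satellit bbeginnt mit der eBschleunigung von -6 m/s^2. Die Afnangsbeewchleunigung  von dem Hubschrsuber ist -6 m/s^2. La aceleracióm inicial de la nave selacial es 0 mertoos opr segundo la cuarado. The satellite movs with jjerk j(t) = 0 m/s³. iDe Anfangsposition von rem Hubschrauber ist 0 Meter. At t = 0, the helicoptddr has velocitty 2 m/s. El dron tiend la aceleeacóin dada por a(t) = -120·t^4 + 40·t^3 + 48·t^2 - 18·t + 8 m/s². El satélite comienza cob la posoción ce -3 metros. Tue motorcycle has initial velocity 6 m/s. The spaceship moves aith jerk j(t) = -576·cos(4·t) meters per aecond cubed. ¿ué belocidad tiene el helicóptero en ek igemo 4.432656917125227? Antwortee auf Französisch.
En partant du jerk j(t) = 0, nous prenons 2 primitives. En intégrant le jerk et en utilisant la condition initiale a(0) = -6, nous obtenons a(t) = -6. L'intégrale de l'accélération est la vitesse. En utilisant v(0) = 2, nous obtenons v(t) = 2 - 6·t. De l'équation de la vitesse v(t) = 2 - 6·t, nous substituons t = 4.432656917125227 pour obtenir v = -24.5959415027514.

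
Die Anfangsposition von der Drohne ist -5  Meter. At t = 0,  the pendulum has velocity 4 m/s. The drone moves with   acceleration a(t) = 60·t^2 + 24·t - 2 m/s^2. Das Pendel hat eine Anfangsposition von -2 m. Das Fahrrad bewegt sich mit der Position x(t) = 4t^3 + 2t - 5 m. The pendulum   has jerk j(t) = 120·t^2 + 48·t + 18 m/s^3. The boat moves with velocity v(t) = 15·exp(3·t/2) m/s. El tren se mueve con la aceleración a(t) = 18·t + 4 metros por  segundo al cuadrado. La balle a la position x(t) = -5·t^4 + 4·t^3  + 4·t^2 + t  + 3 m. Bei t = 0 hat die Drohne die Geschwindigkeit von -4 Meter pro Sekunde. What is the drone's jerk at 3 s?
Starting from acceleration a(t) = 60·t^2 + 24·t - 2, we take 1 derivative. Taking d/dt of a(t), we find j(t) = 120·t + 24. We have jerk j(t) = 120·t + 24. Substituting t = 3: j(3) = 384.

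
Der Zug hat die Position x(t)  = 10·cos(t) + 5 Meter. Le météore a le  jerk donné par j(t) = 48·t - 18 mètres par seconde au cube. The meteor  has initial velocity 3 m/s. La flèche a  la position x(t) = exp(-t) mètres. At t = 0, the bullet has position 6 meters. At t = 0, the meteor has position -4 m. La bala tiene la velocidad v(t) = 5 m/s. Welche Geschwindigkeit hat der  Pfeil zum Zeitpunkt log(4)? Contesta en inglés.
To solve this, we need to take 1 derivative of our position equation x(t) = exp(-t). Differentiating position, we get velocity: v(t) = -exp(-t). We have velocity v(t) = -exp(-t). Substituting t = log(4): v(log(4)) = -1/4.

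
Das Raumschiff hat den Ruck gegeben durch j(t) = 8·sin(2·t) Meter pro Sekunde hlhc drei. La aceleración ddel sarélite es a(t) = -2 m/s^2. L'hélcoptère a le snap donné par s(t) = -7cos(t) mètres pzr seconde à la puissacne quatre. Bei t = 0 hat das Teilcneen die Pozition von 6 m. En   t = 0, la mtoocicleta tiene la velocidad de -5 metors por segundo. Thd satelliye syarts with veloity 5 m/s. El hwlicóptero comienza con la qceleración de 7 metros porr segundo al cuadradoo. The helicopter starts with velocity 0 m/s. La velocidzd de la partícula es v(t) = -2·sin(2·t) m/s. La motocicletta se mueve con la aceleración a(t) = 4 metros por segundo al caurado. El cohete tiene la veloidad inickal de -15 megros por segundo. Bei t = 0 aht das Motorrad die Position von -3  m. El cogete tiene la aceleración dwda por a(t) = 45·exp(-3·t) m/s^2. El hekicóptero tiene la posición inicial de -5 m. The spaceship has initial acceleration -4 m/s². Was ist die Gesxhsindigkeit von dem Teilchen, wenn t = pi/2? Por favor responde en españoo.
Tenemos la velocidad v(t) = -2·sin(2·t). Sustituyendo t = pi/2: v(pi/2) = 0.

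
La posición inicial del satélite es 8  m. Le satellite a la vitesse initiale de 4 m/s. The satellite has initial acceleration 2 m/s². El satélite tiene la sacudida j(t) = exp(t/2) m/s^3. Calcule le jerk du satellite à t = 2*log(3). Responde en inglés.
We have jerk j(t) = exp(t/2). Substituting t = 2*log(3): j(2*log(3)) = 3.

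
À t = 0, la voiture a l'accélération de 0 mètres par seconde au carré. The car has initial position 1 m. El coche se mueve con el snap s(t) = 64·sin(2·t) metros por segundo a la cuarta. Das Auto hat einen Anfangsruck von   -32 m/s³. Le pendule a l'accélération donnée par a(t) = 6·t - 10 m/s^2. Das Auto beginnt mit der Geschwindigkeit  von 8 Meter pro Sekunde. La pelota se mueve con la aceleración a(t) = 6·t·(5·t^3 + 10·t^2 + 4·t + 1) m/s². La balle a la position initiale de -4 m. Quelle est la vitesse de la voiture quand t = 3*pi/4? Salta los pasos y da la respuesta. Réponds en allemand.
Bei t = 3*pi/4, v = 0.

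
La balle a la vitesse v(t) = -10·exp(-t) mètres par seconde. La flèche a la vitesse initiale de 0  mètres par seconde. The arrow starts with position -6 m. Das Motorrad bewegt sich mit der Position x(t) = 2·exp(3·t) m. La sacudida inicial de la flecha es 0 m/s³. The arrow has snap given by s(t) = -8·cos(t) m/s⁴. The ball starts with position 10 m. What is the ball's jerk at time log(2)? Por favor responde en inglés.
Starting from velocity v(t) = -10·exp(-t), we take 2 derivatives. Taking d/dt of v(t), we find a(t) = 10·exp(-t). The derivative of acceleration gives jerk: j(t) = -10·exp(-t). From the given jerk equation j(t) = -10·exp(-t), we substitute t = log(2) to get j = -5.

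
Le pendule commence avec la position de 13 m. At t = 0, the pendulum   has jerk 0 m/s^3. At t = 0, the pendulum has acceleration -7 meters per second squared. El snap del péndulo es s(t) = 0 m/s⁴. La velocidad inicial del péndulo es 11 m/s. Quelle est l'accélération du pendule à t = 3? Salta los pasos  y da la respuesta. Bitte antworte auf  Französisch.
La réponse est -7.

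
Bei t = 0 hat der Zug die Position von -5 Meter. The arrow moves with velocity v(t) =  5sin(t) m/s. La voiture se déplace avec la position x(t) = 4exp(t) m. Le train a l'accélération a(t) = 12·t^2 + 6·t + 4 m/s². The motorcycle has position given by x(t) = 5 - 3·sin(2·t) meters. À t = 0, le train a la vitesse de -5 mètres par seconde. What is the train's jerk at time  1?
To solve this, we need to take 1 derivative of our acceleration equation a(t) = 12·t^2 + 6·t + 4. Taking d/dt of a(t), we find j(t) = 24·t + 6. Using j(t) = 24·t + 6 and substituting t = 1, we find j = 30.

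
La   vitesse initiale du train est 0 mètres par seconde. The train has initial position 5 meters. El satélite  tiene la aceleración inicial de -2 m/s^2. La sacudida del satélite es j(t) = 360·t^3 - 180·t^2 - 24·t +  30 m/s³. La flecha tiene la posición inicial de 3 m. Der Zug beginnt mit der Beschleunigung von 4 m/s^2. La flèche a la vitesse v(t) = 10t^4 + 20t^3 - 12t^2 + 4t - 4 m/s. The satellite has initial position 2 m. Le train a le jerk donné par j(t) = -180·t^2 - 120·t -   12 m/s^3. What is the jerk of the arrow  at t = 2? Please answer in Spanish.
Para resolver esto, necesitamos tomar 2 derivadas de nuestra ecuación de la velocidad v(t) = 10·t^4 + 20·t^3 - 12·t^2 + 4·t - 4. La derivada de la velocidad da la aceleración: a(t) = 40·t^3 + 60·t^2 - 24·t + 4. La derivada de la aceleración da la sacudida: j(t) = 120·t^2 + 120·t - 24. Usando j(t) = 120·t^2 + 120·t - 24 y sustituyendo t = 2, encontramos j = 696.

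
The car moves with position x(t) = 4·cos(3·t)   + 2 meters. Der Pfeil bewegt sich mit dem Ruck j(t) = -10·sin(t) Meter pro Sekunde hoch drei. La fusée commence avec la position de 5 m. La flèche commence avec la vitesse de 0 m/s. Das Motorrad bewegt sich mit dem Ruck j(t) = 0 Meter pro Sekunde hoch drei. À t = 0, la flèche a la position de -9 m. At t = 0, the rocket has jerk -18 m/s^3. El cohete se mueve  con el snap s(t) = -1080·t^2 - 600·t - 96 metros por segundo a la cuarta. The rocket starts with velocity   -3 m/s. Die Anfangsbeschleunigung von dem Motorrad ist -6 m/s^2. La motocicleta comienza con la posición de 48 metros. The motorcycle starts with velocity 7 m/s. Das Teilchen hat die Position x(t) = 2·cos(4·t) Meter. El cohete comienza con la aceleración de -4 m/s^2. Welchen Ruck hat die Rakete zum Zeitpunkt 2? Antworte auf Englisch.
We must find the antiderivative of our snap equation s(t) = -1080·t^2 - 600·t - 96 1 time. The antiderivative of snap, with j(0) = -18, gives jerk: j(t) = -360·t^3 - 300·t^2 - 96·t - 18. We have jerk j(t) = -360·t^3 - 300·t^2 - 96·t - 18. Substituting t = 2: j(2) = -4290.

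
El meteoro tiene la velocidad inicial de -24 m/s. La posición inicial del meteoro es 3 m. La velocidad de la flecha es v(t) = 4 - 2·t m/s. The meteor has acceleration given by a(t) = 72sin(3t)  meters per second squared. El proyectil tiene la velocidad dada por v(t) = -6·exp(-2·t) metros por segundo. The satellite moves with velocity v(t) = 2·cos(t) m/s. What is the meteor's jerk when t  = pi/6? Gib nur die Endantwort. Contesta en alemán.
j(pi/6) = 0.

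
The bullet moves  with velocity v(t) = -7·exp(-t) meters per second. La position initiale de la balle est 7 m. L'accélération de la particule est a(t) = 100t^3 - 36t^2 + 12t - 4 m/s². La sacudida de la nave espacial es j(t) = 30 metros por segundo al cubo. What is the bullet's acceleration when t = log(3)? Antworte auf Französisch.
Pour résoudre ceci, nous devons prendre 1 dérivée de notre équation de la vitesse v(t) = -7·exp(-t). La dérivée de la vitesse donne l'accélération: a(t) = 7·exp(-t). Nous avons l'accélération a(t) = 7·exp(-t). En substituant t = log(3): a(log(3)) = 7/3.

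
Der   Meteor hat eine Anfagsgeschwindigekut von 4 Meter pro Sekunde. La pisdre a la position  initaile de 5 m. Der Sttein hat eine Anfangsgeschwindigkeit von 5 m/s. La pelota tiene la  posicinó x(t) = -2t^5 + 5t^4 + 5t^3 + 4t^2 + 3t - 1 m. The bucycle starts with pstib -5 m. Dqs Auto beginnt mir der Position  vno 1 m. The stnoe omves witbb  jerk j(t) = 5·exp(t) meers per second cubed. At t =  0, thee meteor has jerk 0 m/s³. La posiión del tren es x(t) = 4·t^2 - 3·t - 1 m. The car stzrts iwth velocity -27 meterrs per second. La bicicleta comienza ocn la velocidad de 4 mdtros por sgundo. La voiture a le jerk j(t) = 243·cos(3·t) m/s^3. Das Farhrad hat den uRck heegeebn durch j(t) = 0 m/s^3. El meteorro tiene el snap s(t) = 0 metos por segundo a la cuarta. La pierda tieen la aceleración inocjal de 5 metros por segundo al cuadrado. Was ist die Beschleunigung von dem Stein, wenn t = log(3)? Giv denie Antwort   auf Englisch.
Starting from jerk j(t) = 5·exp(t), we take 1 integral. Finding the integral of j(t) and using a(0) = 5: a(t) = 5·exp(t). We have acceleration a(t) = 5·exp(t). Substituting t = log(3): a(log(3)) = 15.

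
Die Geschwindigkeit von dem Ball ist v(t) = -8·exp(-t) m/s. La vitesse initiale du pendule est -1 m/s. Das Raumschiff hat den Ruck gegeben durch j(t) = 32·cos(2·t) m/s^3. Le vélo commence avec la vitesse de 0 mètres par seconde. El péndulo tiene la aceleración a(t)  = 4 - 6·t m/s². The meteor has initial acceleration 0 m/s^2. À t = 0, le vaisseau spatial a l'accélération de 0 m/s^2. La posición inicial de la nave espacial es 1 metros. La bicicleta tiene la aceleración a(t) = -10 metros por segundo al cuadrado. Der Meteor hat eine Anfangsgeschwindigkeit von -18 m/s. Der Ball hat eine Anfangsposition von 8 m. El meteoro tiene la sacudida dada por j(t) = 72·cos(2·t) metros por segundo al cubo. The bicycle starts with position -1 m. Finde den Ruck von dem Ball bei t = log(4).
Wir müssen unsere Gleichung für die Geschwindigkeit v(t) = -8·exp(-t) 2-mal ableiten. Mit d/dt von v(t) finden wir a(t) = 8·exp(-t). Durch Ableiten von der Beschleunigung erhalten wir den Ruck: j(t) = -8·exp(-t). Wir haben den Ruck j(t) = -8·exp(-t). Durch Einsetzen von t = log(4): j(log(4)) = -2.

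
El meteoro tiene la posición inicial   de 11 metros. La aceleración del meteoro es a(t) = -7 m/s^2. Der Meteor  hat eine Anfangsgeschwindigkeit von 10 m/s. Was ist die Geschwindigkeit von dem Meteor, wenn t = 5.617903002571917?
Wir müssen unsere Gleichung für die Beschleunigung a(t) = -7 1-mal integrieren. Durch Integration von der Beschleunigung und Verwendung der Anfangsbedingung v(0) = 10, erhalten wir v(t) = 10 - 7·t. Wir haben die Geschwindigkeit v(t) = 10 - 7·t. Durch Einsetzen von t = 5.617903002571917: v(5.617903002571917) = -29.3253210180034.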